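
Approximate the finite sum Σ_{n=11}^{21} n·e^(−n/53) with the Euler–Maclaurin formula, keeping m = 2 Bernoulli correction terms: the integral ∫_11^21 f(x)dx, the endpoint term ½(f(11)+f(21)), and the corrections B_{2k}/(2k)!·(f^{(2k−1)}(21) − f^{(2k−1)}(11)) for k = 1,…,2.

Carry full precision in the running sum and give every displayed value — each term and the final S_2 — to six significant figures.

Integral: ∫_11^21 x·e^(−x/53) dx = 117.319.
Boundary: ½(f(11) + f(21)) = ½(8.93832 + 14.1299) = 11.5341.
So far: 128.854.
Order-1 term: 1/12 · (0.406252 − 0.643927) = -0.0198063.
Partial sum through k=1: 128.834.
Order-2 term: −1/720 · (0.000623695 − 0.000807788) = 2.55684e-07.

S_2 ≈ 128.834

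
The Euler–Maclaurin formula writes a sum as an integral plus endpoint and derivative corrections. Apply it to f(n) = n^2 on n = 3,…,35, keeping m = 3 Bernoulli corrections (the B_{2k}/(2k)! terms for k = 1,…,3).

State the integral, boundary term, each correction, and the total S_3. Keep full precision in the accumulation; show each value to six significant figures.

S_3 ≈ 14905.0

The integral term ∫_3^35 x^2 dx = 14282.7.
½[f(3) + f(35)] = ½[9.00000 + 1225.00] = 617.000.
So far: 14899.7.
Order-1 term: 1/12 · (70.0000 − 6.00000) = 5.33333.
Partial sum through k=1: 14905.0.
Order-2 term: −1/720 · (0.00000 − 0.00000) = 0.00000.
Partial sum through k=2: 14905.0.
Order-3 term: 1/30240 · (0.00000 − 0.00000) = 0.00000.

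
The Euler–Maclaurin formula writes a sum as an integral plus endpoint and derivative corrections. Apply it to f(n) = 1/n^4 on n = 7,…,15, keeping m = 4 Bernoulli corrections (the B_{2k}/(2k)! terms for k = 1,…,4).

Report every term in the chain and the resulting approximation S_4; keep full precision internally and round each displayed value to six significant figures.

The integral term ∫_7^15 1/x^4 dx = 0.000873052.
Endpoint term: (f(7) + f(15))/2 = (0.000416493 + 1.97531e-05)/2 = 0.000218123.
So far: 0.00109117.
Order-1 term: 1/12 · (-5.26749e-06 − (-0.000237996)) = 1.93940e-05.
After k=1: 0.00111057.
Order-2 term: −1/720 · (-7.02332e-07 − (-0.000145712)) = -2.01402e-07.
After k=2: 0.00111037.
Order-3 term: 1/30240 · (-1.74803e-07 − (-0.000166528)) = 5.50109e-09.
After k=3: 0.00111037.
Order-4 term: −1/1209600 · (-6.99210e-08 − (-0.000305868)) = -2.52809e-10.

S_4 ≈ 0.00111037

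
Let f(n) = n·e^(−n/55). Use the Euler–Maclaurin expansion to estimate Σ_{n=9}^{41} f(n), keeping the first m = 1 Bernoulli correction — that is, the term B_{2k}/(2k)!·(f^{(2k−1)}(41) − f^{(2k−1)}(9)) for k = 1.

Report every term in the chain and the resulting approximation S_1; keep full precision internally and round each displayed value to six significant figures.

∫_9^41 x·e^(−x/55) dx evaluates to 483.201.
Boundary: ½(f(9) + f(41)) = ½(7.64146 + 19.4553) = 13.5484.
Integral + boundary = 496.749.
Correction k=1: B_{2}/2! · (f^{(1)}(41) − f^{(1)}(9)) = 1/12 · (0.120787 − 0.710115) = -0.0491107.

S_1 ≈ 496.700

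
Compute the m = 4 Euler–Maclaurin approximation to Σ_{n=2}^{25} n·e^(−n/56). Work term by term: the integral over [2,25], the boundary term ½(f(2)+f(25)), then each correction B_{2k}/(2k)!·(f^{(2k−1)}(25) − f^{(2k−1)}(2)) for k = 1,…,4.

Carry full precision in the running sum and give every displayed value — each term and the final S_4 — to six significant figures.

The integral term ∫_2^25 x·e^(−x/56) dx = 231.418.
Endpoint term: (f(2) + f(25))/2 = (1.92983 + 15.9977)/2 = 8.96378.
Running total after boundary: 240.381.
Correction k=1: B_{2}/2! · (f^{(1)}(25) − f^{(1)}(2)) = 1/12 · (0.354236 − 0.930455) = -0.0480183.
Partial sum through k=1: 240.333.
Correction k=2: B_{4}/4! · (f^{(3)}(25) − f^{(3)}(2)) = −1/720 · (0.000521063 − 0.000912081) = 5.43080e-07.
Partial sum through k=2: 240.333.
Correction k=3: B_{6}/6! · (f^{(5)}(25) − f^{(5)}(2)) = 1/30240 · (2.96291e-07 − 4.87073e-07) = -6.30893e-12.
Partial sum through k=3: 240.333.
Correction k=4: B_{8}/8! · (f^{(7)}(25) − f^{(7)}(2)) = −1/1209600 · (1.35978e-10 − 2.17890e-10) = 6.77186e-17.

S_4 ≈ 240.333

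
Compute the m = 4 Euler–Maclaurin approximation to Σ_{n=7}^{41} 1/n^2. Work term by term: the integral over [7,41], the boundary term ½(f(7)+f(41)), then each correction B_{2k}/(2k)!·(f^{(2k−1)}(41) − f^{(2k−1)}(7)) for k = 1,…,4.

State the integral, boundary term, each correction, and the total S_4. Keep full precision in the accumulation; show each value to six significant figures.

S_4 ≈ 0.129450

The integral term ∫_7^41 1/x^2 dx = 0.118467.
½[f(7) + f(41)] = ½[0.0204082 + 0.000594884] = 0.0105015.
Integral + boundary = 0.128968.
k=1: B_{2}/(2)! × [f^{(1)}(41) − f^{(1)}(7)] = 1/12 × (-2.90187e-05 − (-0.00583090)) = 0.000483490.
After k=1: 0.129452.
k=2: B_{4}/(4)! × [f^{(3)}(41) − f^{(3)}(7)] = −1/720 × (-2.07153e-07 − (-0.00142798)) = -1.98301e-06.
After k=2: 0.129450.
k=3: B_{6}/(6)! × [f^{(5)}(41) − f^{(5)}(7)] = 1/30240 × (-3.69697e-09 − (-0.000874271)) = 2.89110e-08.
After k=3: 0.129450.
k=4: B_{8}/(8)! × [f^{(7)}(41) − f^{(7)}(7)] = −1/1209600 × (-1.23159e-10 − (-0.000999167)) = -8.26031e-10.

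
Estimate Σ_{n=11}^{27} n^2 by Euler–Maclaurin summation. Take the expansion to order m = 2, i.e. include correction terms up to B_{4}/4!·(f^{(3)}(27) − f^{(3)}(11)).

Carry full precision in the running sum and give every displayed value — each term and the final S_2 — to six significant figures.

Integral: ∫_11^27 x^2 dx = 6117.33.
½[f(11) + f(27)] = ½[121.000 + 729.000] = 425.000.
So far: 6542.33.
Correction k=1: B_{2}/2! · (f^{(1)}(27) − f^{(1)}(11)) = 1/12 · (54.0000 − 22.0000) = 2.66667.
Partial sum through k=1: 6545.00.
Correction k=2: B_{4}/4! · (f^{(3)}(27) − f^{(3)}(11)) = −1/720 · (0.00000 − 0.00000) = 0.00000.

S_2 ≈ 6545.00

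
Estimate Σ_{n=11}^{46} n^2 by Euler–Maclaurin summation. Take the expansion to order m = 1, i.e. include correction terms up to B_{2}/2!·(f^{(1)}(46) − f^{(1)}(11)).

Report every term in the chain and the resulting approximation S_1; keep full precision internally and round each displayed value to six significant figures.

The integral term ∫_11^46 x^2 dx = 32001.7.
Boundary: ½(f(11) + f(46)) = ½(121.000 + 2116.00) = 1118.50.
Running total after boundary: 33120.2.
k=1: B_{2}/(2)! × [f^{(1)}(46) − f^{(1)}(11)] = 1/12 × (92.0000 − 22.0000) = 5.83333.

S_1 ≈ 33126.0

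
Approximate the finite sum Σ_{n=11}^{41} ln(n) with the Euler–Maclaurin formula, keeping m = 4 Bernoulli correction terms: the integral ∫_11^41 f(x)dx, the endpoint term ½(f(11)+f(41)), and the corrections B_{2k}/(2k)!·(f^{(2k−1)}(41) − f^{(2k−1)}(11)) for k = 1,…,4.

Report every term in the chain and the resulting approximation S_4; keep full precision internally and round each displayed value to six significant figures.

The integral term ∫_11^41 ln(x) dx = 95.8796.
Boundary: ½(f(11) + f(41)) = ½(2.39790 + 3.71357) = 3.05573.
Running total after boundary: 98.9353.
Order-1 term: 1/12 · (0.0243902 − 0.0909091) = -0.00554324.
Running total after k=1: 98.9298.
Order-2 term: −1/720 · (2.90187e-05 − 0.00150263) = 2.04668e-06.
Running total after k=2: 98.9298.
Order-3 term: 1/30240 · (2.07153e-07 − 0.000149021) = -4.92110e-09.
Running total after k=3: 98.9298.
Order-4 term: −1/1209600 · (3.69697e-09 − 3.69474e-05) = 3.05421e-11.

S_4 ≈ 98.9298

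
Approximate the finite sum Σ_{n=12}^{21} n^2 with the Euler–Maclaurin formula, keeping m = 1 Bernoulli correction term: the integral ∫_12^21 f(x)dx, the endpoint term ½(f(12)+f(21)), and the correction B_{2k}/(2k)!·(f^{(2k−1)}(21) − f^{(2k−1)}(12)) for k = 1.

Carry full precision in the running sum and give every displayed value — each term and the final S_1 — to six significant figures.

The integral term ∫_12^21 x^2 dx = 2511.00.
Boundary: ½(f(12) + f(21)) = ½(144.000 + 441.000) = 292.500.
Integral + boundary = 2803.50.
k=1: B_{2}/(2)! × [f^{(1)}(21) − f^{(1)}(12)] = 1/12 × (42.0000 − 24.0000) = 1.50000.

S_1 ≈ 2805.00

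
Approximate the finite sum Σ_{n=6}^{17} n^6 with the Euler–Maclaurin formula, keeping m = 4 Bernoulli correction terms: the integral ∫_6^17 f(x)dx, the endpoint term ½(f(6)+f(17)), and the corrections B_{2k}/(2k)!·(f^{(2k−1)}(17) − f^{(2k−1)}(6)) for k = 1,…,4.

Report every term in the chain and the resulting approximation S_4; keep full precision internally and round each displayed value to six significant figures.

S_4 ≈ 7.13772e+07

Integral: ∫_6^17 x^6 dx = 5.85798e+07.
Endpoint term: (f(6) + f(17))/2 = (46656.0 + 2.41376e+07)/2 = 1.20921e+07.
Running total after boundary: 7.06719e+07.
Correction k=1: B_{2}/2! · (f^{(1)}(17) − f^{(1)}(6)) = 1/12 · (8.51914e+06 − 46656.0) = 706040.
Partial sum through k=1: 7.13780e+07.
Correction k=2: B_{4}/4! · (f^{(3)}(17) − f^{(3)}(6)) = −1/720 · (589560 − 25920.0) = -782.833.
Partial sum through k=2: 7.13772e+07.
Correction k=3: B_{6}/6! · (f^{(5)}(17) − f^{(5)}(6)) = 1/30240 · (12240.0 − 4320.00) = 0.261905.
Partial sum through k=3: 7.13772e+07.
Correction k=4: B_{8}/8! · (f^{(7)}(17) − f^{(7)}(6)) = −1/1209600 · (0.00000 − 0.00000) = 0.00000.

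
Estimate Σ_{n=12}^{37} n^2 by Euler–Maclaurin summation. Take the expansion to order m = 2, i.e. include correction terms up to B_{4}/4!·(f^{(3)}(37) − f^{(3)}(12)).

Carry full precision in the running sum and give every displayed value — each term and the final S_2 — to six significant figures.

S_2 ≈ 17069.0

Integral: ∫_12^37 x^2 dx = 16308.3.
½[f(12) + f(37)] = ½[144.000 + 1369.00] = 756.500.
Integral + boundary = 17064.8.
Correction k=1: B_{2}/2! · (f^{(1)}(37) − f^{(1)}(12)) = 1/12 · (74.0000 − 24.0000) = 4.16667.
Running total after k=1: 17069.0.
Correction k=2: B_{4}/4! · (f^{(3)}(37) − f^{(3)}(12)) = −1/720 · (0.00000 − 0.00000) = 0.00000.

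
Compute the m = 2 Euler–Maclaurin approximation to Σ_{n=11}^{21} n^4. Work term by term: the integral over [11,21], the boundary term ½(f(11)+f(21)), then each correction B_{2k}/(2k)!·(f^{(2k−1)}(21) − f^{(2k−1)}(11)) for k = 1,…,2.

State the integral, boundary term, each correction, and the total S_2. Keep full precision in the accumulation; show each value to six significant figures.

S_2 ≈ 891814

The integral term ∫_11^21 x^4 dx = 784610.
Endpoint term: (f(11) + f(21))/2 = (14641.0 + 194481)/2 = 104561.
So far: 889171.
Order-1 term: 1/12 · (37044.0 − 5324.00) = 2643.33.
After k=1: 891814.
Order-2 term: −1/720 · (504.000 − 264.000) = -0.333333.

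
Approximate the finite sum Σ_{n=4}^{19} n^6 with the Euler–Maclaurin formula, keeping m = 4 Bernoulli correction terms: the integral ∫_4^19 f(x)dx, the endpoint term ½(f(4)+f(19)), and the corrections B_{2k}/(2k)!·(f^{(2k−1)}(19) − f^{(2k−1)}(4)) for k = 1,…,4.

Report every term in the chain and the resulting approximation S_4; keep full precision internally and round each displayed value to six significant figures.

Integral: ∫_4^19 x^6 dx = 1.27694e+08.
Boundary: ½(f(4) + f(19)) = ½(4096.00 + 4.70459e+07) = 2.35250e+07.
So far: 1.51219e+08.
Correction k=1: B_{2}/2! · (f^{(1)}(19) − f^{(1)}(4)) = 1/12 · (1.48566e+07 − 6144.00) = 1.23754e+06.
Partial sum through k=1: 1.52456e+08.
Correction k=2: B_{4}/4! · (f^{(3)}(19) − f^{(3)}(4)) = −1/720 · (823080 − 7680.00) = -1132.50.
Partial sum through k=2: 1.52455e+08.
Correction k=3: B_{6}/6! · (f^{(5)}(19) − f^{(5)}(4)) = 1/30240 · (13680.0 − 2880.00) = 0.357143.
Partial sum through k=3: 1.52455e+08.
Correction k=4: B_{8}/8! · (f^{(7)}(19) − f^{(7)}(4)) = −1/1209600 · (0.00000 − 0.00000) = 0.00000.

S_4 ≈ 1.52455e+08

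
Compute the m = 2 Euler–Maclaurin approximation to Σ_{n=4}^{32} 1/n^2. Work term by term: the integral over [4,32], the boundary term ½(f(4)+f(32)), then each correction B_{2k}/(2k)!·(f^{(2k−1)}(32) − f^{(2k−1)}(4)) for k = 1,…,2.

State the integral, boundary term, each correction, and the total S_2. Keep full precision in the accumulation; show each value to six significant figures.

S_2 ≈ 0.253055

The integral term ∫_4^32 1/x^2 dx = 0.218750.
Endpoint term: (f(4) + f(32))/2 = (0.0625000 + 0.000976562)/2 = 0.0317383.
So far: 0.250488.
Order-1 term: 1/12 · (-6.10352e-05 − (-0.0312500)) = 0.00259908.
After k=1: 0.253087.
Order-2 term: −1/720 · (-7.15256e-07 − (-0.0234375)) = -3.25511e-05.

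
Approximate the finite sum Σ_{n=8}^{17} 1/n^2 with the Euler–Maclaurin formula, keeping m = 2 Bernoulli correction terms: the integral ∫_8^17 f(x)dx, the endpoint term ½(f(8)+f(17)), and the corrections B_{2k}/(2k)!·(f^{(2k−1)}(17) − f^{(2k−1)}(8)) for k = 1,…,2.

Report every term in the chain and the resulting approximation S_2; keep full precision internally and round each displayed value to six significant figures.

Integral: ∫_8^17 1/x^2 dx = 0.0661765.
Endpoint term: (f(8) + f(17))/2 = (0.0156250 + 0.00346021)/2 = 0.00954260.
Integral + boundary = 0.0757191.
Order-1 term: 1/12 · (-0.000407083 − (-0.00390625)) = 0.000291597.
Partial sum through k=1: 0.0760107.
Order-2 term: −1/720 · (-1.69031e-05 − (-0.000732422)) = -9.93776e-07.

S_2 ≈ 0.0760097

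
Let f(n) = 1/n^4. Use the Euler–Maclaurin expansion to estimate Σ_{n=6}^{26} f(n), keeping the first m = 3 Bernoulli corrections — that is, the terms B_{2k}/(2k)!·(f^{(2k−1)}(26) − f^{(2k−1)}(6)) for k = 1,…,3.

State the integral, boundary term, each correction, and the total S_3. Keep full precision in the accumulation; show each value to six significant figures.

Integral: ∫_6^26 1/x^4 dx = 0.00152424.
Boundary: ½(f(6) + f(26)) = ½(0.000771605 + 2.18830e-06) = 0.000386897.
Running total after boundary: 0.00191114.
k=1: B_{2}/(2)! × [f^{(1)}(26) − f^{(1)}(6)] = 1/12 × (-3.36661e-07 − (-0.000514403)) = 4.28389e-05.
Running total after k=1: 0.00195398.
k=2: B_{4}/(4)! × [f^{(3)}(26) − f^{(3)}(6)] = −1/720 × (-1.49406e-08 − (-0.000428669)) = -5.95353e-07.
Running total after k=2: 0.00195338.
k=3: B_{6}/(6)! × [f^{(5)}(26) − f^{(5)}(6)] = 1/30240 × (-1.23768e-09 − (-0.000666819)) = 2.20509e-08.

S_3 ≈ 0.00195341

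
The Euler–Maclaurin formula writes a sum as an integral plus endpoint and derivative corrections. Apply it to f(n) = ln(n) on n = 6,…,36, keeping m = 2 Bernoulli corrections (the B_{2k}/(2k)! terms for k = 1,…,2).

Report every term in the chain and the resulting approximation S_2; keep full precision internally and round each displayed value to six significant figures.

The integral term ∫_6^36 ln(x) dx = 88.2561.
Boundary: ½(f(6) + f(36)) = ½(1.79176 + 3.58352) = 2.68764.
Running total after boundary: 90.9438.
Correction k=1: B_{2}/2! · (f^{(1)}(36) − f^{(1)}(6)) = 1/12 · (0.0277778 − 0.166667) = -0.0115741.
Running total after k=1: 90.9322.
Correction k=2: B_{4}/4! · (f^{(3)}(36) − f^{(3)}(6)) = −1/720 · (4.28669e-05 − 0.00925926) = 1.28005e-05.

S_2 ≈ 90.9322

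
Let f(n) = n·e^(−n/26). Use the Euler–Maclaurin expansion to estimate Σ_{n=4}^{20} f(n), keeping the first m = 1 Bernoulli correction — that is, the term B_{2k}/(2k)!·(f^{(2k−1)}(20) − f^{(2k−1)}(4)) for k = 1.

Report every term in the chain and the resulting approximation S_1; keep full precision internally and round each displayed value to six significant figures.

S_1 ≈ 120.882

Integral: ∫_4^20 x·e^(−x/26) dx = 114.585.
Endpoint term: (f(4) + f(20))/2 = (3.42962 + 9.26739)/2 = 6.34850.
So far: 120.934.
Order-1 term: 1/12 · (0.106931 − 0.725496) = -0.0515470.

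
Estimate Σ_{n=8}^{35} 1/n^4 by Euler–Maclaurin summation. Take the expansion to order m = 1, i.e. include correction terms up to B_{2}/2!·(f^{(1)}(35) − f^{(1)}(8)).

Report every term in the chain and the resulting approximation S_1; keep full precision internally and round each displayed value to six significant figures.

Integral: ∫_8^35 1/x^4 dx = 0.000643267.
Endpoint term: (f(8) + f(35))/2 = (0.000244141 + 6.66389e-07)/2 = 0.000122404.
Running total after boundary: 0.000765671.
k=1: B_{2}/(2)! × [f^{(1)}(35) − f^{(1)}(8)] = 1/12 × (-7.61587e-08 − (-0.000122070)) = 1.01662e-05.

S_1 ≈ 0.000775837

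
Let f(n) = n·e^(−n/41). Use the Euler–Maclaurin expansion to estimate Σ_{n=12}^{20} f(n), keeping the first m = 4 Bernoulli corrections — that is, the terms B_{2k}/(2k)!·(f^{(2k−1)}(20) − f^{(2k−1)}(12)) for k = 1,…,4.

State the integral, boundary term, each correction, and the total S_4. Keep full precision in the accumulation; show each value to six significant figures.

∫_12^20 x·e^(−x/41) dx evaluates to 86.0746.
Endpoint term: (f(12) + f(20))/2 = (8.95510 + 12.2795)/2 = 10.6173.
So far: 96.6919.
k=1: B_{2}/(2)! × [f^{(1)}(20) − f^{(1)}(12)] = 1/12 × (0.314474 − 0.527842) = -0.0177806.
After k=1: 96.6741.
k=2: B_{4}/(4)! × [f^{(3)}(20) − f^{(3)}(12)] = −1/720 × (0.000917560 − 0.00120188) = 3.94887e-07.
After k=2: 96.6741.
k=3: B_{6}/(6)! × [f^{(5)}(20) − f^{(5)}(12)] = 1/30240 × (9.80396e-07 − 1.24316e-06) = -8.68933e-12.
After k=3: 96.6741.
k=4: B_{8}/(8)! × [f^{(7)}(20) − f^{(7)}(12)] = −1/1209600 × (8.41731e-10 − 1.05374e-09) = 1.75275e-16.

S_4 ≈ 96.6741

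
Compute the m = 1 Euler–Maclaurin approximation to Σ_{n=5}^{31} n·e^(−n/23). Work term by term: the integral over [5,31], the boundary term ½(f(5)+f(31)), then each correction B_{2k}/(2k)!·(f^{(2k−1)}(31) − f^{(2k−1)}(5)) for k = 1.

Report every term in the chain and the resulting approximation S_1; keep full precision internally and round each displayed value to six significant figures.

S_1 ≈ 201.473

Integral: ∫_5^31 x·e^(−x/23) dx = 195.495.
½[f(5) + f(31)] = ½[4.02308 + 8.05394] = 6.03851.
Running total after boundary: 201.533.
Correction k=1: B_{2}/2! · (f^{(1)}(31) − f^{(1)}(5)) = 1/12 · (-0.0903668 − 0.629699) = -0.0600055.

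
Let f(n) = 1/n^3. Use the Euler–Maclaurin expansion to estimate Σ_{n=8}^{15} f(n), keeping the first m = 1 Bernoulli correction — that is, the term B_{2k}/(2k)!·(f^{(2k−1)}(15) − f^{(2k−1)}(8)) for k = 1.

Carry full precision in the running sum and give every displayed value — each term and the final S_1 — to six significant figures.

S_1 ≈ 0.00677109

The integral term ∫_8^15 1/x^3 dx = 0.00559028.
Boundary: ½(f(8) + f(15)) = ½(0.00195312 + 0.000296296) = 0.00112471.
Integral + boundary = 0.00671499.
Order-1 term: 1/12 · (-5.92593e-05 − (-0.000732422)) = 5.60969e-05.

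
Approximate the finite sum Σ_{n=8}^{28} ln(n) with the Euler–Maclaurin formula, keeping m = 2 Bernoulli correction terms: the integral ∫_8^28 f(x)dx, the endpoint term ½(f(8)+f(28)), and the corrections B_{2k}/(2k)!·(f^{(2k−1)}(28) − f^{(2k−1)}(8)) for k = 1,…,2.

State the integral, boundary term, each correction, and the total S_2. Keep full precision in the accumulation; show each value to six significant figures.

S_2 ≈ 59.3646

∫_8^28 ln(x) dx evaluates to 56.6662.
Boundary: ½(f(8) + f(28)) = ½(2.07944 + 3.33220) = 2.70582.
Integral + boundary = 59.3720.
Order-1 term: 1/12 · (0.0357143 − 0.125000) = -0.00744048.
Partial sum through k=1: 59.3646.
Order-2 term: −1/720 · (9.11079e-05 − 0.00390625) = 5.29881e-06.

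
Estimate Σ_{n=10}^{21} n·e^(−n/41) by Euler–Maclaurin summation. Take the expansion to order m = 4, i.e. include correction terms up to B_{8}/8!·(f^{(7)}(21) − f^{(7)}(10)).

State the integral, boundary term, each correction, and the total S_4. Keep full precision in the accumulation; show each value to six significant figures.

∫_10^21 x·e^(−x/41) dx evaluates to 115.320.
Boundary: ½(f(10) + f(21)) = ½(7.83564 + 12.5828) = 10.2092.
So far: 125.529.
Order-1 term: 1/12 · (0.292282 − 0.592451) = -0.0250140.
Running total after k=1: 125.504.
Order-2 term: −1/720 · (0.000886758 − 0.00128470) = 5.52696e-07.
Running total after k=2: 125.504.
Order-3 term: 1/30240 · (9.51601e-07 − 1.31883e-06) = -1.21439e-11.
Running total after k=3: 125.504.
Order-4 term: −1/1209600 · (8.18373e-10 − 1.11447e-09) = 2.44787e-16.

S_4 ≈ 125.504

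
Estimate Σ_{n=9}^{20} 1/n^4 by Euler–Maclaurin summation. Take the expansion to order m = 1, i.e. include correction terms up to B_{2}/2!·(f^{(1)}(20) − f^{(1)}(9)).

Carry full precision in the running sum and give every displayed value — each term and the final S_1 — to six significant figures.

The integral term ∫_9^20 1/x^4 dx = 0.000415581.
Boundary: ½(f(9) + f(20)) = ½(0.000152416 + 6.25000e-06) = 7.93329e-05.
Integral + boundary = 0.000494914.
Correction k=1: B_{2}/2! · (f^{(1)}(20) − f^{(1)}(9)) = 1/12 · (-1.25000e-06 − (-6.77404e-05)) = 5.54086e-06.

S_1 ≈ 0.000500454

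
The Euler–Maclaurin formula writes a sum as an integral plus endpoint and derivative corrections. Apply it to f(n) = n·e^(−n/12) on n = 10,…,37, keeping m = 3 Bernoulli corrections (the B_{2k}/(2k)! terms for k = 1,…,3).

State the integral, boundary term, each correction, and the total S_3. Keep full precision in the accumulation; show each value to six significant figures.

S_3 ≈ 90.8062

Integral: ∫_10^37 x·e^(−x/12) dx = 87.7998.
Boundary: ½(f(10) + f(37)) = ½(4.34598 + 1.69483) = 3.02041.
Running total after boundary: 90.8202.
Order-1 term: 1/12 · (-0.0954298 − 0.0724330) = -0.0139886.
Partial sum through k=1: 90.8062.
Order-2 term: −1/720 · (-2.65083e-05 − 0.00653909) = 9.11889e-06.
Partial sum through k=2: 90.8062.
Order-3 term: 1/30240 · (4.23396e-06 − 8.73276e-05) = -2.74781e-09.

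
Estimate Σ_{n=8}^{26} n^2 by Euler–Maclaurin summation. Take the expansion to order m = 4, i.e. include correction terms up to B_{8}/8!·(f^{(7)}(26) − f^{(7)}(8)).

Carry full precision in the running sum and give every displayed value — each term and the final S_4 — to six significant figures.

∫_8^26 x^2 dx evaluates to 5688.00.
Boundary: ½(f(8) + f(26)) = ½(64.0000 + 676.000) = 370.000.
Running total after boundary: 6058.00.
Correction k=1: B_{2}/2! · (f^{(1)}(26) − f^{(1)}(8)) = 1/12 · (52.0000 − 16.0000) = 3.00000.
Running total after k=1: 6061.00.
Correction k=2: B_{4}/4! · (f^{(3)}(26) − f^{(3)}(8)) = −1/720 · (0.00000 − 0.00000) = 0.00000.
Running total after k=2: 6061.00.
Correction k=3: B_{6}/6! · (f^{(5)}(26) − f^{(5)}(8)) = 1/30240 · (0.00000 − 0.00000) = 0.00000.
Running total after k=3: 6061.00.
Correction k=4: B_{8}/8! · (f^{(7)}(26) − f^{(7)}(8)) = −1/1209600 · (0.00000 − 0.00000) = 0.00000.

S_4 ≈ 6061.00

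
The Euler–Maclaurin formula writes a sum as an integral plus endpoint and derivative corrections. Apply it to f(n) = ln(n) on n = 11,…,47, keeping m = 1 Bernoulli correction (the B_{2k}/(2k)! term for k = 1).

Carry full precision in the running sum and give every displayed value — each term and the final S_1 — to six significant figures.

The integral term ∫_11^47 ln(x) dx = 118.580.
Endpoint term: (f(11) + f(47))/2 = (2.39790 + 3.85015)/2 = 3.12402.
Integral + boundary = 121.704.
Correction k=1: B_{2}/2! · (f^{(1)}(47) − f^{(1)}(11)) = 1/12 · (0.0212766 − 0.0909091) = -0.00580271.

S_1 ≈ 121.698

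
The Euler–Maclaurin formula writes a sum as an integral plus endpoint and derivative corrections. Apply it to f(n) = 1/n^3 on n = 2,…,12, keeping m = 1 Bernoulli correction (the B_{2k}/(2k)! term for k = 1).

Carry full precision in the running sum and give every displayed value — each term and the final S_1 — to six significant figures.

Integral: ∫_2^12 1/x^3 dx = 0.121528.
½[f(2) + f(12)] = ½[0.125000 + 0.000578704] = 0.0627894.
So far: 0.184317.
k=1: B_{2}/(2)! × [f^{(1)}(12) − f^{(1)}(2)] = 1/12 × (-0.000144676 − (-0.187500)) = 0.0156129.

S_1 ≈ 0.199930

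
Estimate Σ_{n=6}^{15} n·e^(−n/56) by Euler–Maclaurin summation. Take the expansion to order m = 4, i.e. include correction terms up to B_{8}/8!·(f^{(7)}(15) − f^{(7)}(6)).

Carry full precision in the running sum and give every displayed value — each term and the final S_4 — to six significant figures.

∫_6^15 x·e^(−x/56) dx evaluates to 77.5277.
½[f(6) + f(15)] = ½[5.39038 + 11.4753] = 8.43282.
Running total after boundary: 85.9605.
Correction k=1: B_{2}/2! · (f^{(1)}(15) − f^{(1)}(6)) = 1/12 · (0.560102 − 0.802140) = -0.0201699.
After k=1: 85.9403.
Correction k=2: B_{4}/4! · (f^{(3)}(15) − f^{(3)}(6)) = −1/720 · (0.000666497 − 0.000828742) = 2.25340e-07.
After k=2: 85.9403.
Correction k=3: B_{6}/6! · (f^{(5)}(15) − f^{(5)}(6)) = 1/30240 · (3.68109e-07 − 4.46971e-07) = -2.60784e-12.
After k=3: 85.9403.
Correction k=4: B_{8}/8! · (f^{(7)}(15) − f^{(7)}(6)) = −1/1209600 · (1.66992e-10 − 2.00789e-10) = 2.79403e-17.

S_4 ≈ 85.9403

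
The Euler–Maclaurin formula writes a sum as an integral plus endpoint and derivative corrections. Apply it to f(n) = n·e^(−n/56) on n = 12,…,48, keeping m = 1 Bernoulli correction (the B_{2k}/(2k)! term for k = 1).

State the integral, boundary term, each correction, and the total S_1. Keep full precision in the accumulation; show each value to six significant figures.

∫_12^48 x·e^(−x/56) dx evaluates to 601.957.
Boundary: ½(f(12) + f(48)) = ½(9.68541 + 20.3699) = 15.0277.
Integral + boundary = 616.985.
Order-1 term: 1/12 · (0.0606247 − 0.634164) = -0.0477949.

S_1 ≈ 616.937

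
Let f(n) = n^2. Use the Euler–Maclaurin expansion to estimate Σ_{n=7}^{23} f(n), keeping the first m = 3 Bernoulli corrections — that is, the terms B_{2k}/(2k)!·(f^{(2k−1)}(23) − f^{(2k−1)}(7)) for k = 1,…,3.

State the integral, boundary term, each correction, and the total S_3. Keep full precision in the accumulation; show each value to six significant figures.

The integral term ∫_7^23 x^2 dx = 3941.33.
½[f(7) + f(23)] = ½[49.0000 + 529.000] = 289.000.
So far: 4230.33.
Correction k=1: B_{2}/2! · (f^{(1)}(23) − f^{(1)}(7)) = 1/12 · (46.0000 − 14.0000) = 2.66667.
Running total after k=1: 4233.00.
Correction k=2: B_{4}/4! · (f^{(3)}(23) − f^{(3)}(7)) = −1/720 · (0.00000 − 0.00000) = 0.00000.
Running total after k=2: 4233.00.
Correction k=3: B_{6}/6! · (f^{(5)}(23) − f^{(5)}(7)) = 1/30240 · (0.00000 − 0.00000) = 0.00000.

S_3 ≈ 4233.00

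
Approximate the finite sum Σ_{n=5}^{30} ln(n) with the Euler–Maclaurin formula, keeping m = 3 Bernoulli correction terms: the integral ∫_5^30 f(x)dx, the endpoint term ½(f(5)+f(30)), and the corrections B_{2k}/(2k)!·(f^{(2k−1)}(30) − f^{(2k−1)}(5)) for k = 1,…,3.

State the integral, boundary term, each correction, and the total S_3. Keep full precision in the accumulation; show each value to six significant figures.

∫_5^30 ln(x) dx evaluates to 68.9887.
Boundary: ½(f(5) + f(30)) = ½(1.60944 + 3.40120) = 2.50532.
Running total after boundary: 71.4940.
Order-1 term: 1/12 · (0.0333333 − 0.200000) = -0.0138889.
Partial sum through k=1: 71.4802.
Order-2 term: −1/720 · (7.40741e-05 − 0.0160000) = 2.21193e-05.
Partial sum through k=2: 71.4802.
Order-3 term: 1/30240 · (9.87654e-07 − 0.00768000) = -2.53936e-07.

S_3 ≈ 71.4802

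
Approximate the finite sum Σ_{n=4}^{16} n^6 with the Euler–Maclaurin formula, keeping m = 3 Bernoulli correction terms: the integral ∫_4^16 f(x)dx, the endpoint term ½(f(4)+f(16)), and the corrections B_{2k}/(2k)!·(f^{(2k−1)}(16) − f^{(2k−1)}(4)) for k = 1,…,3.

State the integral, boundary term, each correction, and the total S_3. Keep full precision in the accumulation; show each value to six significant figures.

S_3 ≈ 4.72593e+07

The integral term ∫_4^16 x^6 dx = 3.83456e+07.
Boundary: ½(f(4) + f(16)) = ½(4096.00 + 1.67772e+07) = 8.39066e+06.
So far: 4.67362e+07.
Correction k=1: B_{2}/2! · (f^{(1)}(16) − f^{(1)}(4)) = 1/12 · (6.29146e+06 − 6144.00) = 523776.
After k=1: 4.72600e+07.
Correction k=2: B_{4}/4! · (f^{(3)}(16) − f^{(3)}(4)) = −1/720 · (491520 − 7680.00) = -672.000.
After k=2: 4.72593e+07.
Correction k=3: B_{6}/6! · (f^{(5)}(16) − f^{(5)}(4)) = 1/30240 · (11520.0 − 2880.00) = 0.285714.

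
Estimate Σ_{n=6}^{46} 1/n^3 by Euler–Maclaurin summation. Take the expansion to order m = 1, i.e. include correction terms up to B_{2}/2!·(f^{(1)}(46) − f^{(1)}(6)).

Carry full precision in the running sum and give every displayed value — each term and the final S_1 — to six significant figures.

∫_6^46 1/x^3 dx evaluates to 0.0136526.
Endpoint term: (f(6) + f(46))/2 = (0.00462963 + 1.02737e-05)/2 = 0.00231995.
So far: 0.0159725.
k=1: B_{2}/(2)! × [f^{(1)}(46) − f^{(1)}(6)] = 1/12 × (-6.70023e-07 − (-0.00231481)) = 0.000192845.

S_1 ≈ 0.0161654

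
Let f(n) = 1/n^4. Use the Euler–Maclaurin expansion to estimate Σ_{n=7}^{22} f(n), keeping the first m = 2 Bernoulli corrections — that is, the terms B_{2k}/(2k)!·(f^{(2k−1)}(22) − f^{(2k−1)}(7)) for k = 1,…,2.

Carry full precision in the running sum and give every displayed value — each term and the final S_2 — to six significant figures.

S_2 ≈ 0.00117046

Integral: ∫_7^22 1/x^4 dx = 0.000940513.
½[f(7) + f(22)] = ½[0.000416493 + 4.26883e-06] = 0.000210381.
So far: 0.00115089.
Correction k=1: B_{2}/2! · (f^{(1)}(22) − f^{(1)}(7)) = 1/12 · (-7.76152e-07 − (-0.000237996)) = 1.97683e-05.
Partial sum through k=1: 0.00117066.
Correction k=2: B_{4}/4! · (f^{(3)}(22) − f^{(3)}(7)) = −1/720 · (-4.81086e-08 − (-0.000145712)) = -2.02311e-07.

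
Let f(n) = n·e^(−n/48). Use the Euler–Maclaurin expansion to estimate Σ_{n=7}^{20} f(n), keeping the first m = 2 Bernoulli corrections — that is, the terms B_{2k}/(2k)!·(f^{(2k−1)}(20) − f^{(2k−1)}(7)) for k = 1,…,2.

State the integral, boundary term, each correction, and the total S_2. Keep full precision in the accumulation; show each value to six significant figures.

The integral term ∫_7^20 x·e^(−x/48) dx = 129.995.
Endpoint term: (f(7) + f(20))/2 = (6.05011 + 13.1848)/2 = 9.61746.
Running total after boundary: 139.613.
Correction k=1: B_{2}/2! · (f^{(1)}(20) − f^{(1)}(7)) = 1/12 · (0.384557 − 0.738258) = -0.0294751.
Partial sum through k=1: 139.583.
Correction k=2: B_{4}/4! · (f^{(3)}(20) − f^{(3)}(7)) = −1/720 · (0.000739166 − 0.00107069) = 4.60445e-07.

S_2 ≈ 139.583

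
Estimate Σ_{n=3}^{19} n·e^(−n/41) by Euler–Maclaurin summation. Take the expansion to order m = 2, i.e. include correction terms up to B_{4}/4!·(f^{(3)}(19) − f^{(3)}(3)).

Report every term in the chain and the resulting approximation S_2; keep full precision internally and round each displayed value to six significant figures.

S_2 ≈ 136.377

Integral: ∫_3^19 x·e^(−x/41) dx = 129.050.
½[f(3) + f(19)] = ½[2.78833 + 11.9535] = 7.37091.
Integral + boundary = 136.420.
Order-1 term: 1/12 · (0.337583 − 0.861434) = -0.0436543.
Running total after k=1: 136.377.
Order-2 term: −1/720 · (0.000949343 − 0.00161827) = 9.29070e-07.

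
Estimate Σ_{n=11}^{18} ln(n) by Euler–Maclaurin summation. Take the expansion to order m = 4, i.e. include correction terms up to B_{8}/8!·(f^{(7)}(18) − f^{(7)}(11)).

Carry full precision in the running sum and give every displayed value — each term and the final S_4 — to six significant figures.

S_4 ≈ 21.2910

Integral: ∫_11^18 ln(x) dx = 18.6498.
Endpoint term: (f(11) + f(18))/2 = (2.39790 + 2.89037)/2 = 2.64413.
Integral + boundary = 21.2940.
Order-1 term: 1/12 · (0.0555556 − 0.0909091) = -0.00294613.
Running total after k=1: 21.2910.
Order-2 term: −1/720 · (0.000342936 − 0.00150263) = 1.61069e-06.
Running total after k=2: 21.2910.
Order-3 term: 1/30240 · (1.27013e-05 − 0.000149021) = -4.50793e-09.
Running total after k=3: 21.2910.
Order-4 term: −1/1209600 · (1.17605e-06 − 3.69474e-05) = 2.95729e-11.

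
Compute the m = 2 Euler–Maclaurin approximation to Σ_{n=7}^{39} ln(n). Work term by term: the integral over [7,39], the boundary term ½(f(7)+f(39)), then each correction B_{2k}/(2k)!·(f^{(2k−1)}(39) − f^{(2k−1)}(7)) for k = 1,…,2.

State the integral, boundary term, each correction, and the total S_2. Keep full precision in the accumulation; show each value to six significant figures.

S_2 ≈ 100.053

∫_7^39 ln(x) dx evaluates to 97.2575.
½[f(7) + f(39)] = ½[1.94591 + 3.66356] = 2.80474.
Running total after boundary: 100.062.
k=1: B_{2}/(2)! × [f^{(1)}(39) − f^{(1)}(7)] = 1/12 × (0.0256410 − 0.142857) = -0.00976801.
Running total after k=1: 100.053.
k=2: B_{4}/(4)! × [f^{(3)}(39) − f^{(3)}(7)] = −1/720 × (3.37160e-05 − 0.00583090) = 8.05165e-06.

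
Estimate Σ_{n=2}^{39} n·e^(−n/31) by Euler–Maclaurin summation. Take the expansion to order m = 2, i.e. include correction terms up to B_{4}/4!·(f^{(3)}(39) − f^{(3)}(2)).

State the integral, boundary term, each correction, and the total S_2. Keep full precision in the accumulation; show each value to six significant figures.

Integral: ∫_2^39 x·e^(−x/31) dx = 342.362.
Boundary: ½(f(2) + f(39)) = ½(1.87504 + 11.0839) = 6.47949.
Running total after boundary: 348.842.
Order-1 term: 1/12 · (-0.0733429 − 0.877036) = -0.0791982.
Running total after k=1: 348.763.
Order-2 term: −1/720 · (0.000515155 − 0.00286376) = 3.26196e-06.

S_2 ≈ 348.763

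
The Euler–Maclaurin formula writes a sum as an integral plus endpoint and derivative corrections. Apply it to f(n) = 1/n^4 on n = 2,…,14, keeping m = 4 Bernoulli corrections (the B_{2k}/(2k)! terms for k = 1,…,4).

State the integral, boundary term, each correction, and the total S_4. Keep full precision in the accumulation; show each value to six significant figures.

S_4 ≈ 0.0821121

Integral: ∫_2^14 1/x^4 dx = 0.0415452.
Boundary: ½(f(2) + f(14)) = ½(0.0625000 + 2.60308e-05) = 0.0312630.
So far: 0.0728082.
Order-1 term: 1/12 · (-7.43738e-06 − (-0.125000)) = 0.0104160.
After k=1: 0.0832243.
Order-2 term: −1/720 · (-1.13837e-06 − (-0.937500)) = -0.00130208.
After k=2: 0.0819222.
Order-3 term: 1/30240 · (-3.25250e-07 − (-13.1250)) = 0.000434028.
After k=3: 0.0823562.
Order-4 term: −1/1209600 · (-1.49349e-07 − (-295.312)) = -0.000244141.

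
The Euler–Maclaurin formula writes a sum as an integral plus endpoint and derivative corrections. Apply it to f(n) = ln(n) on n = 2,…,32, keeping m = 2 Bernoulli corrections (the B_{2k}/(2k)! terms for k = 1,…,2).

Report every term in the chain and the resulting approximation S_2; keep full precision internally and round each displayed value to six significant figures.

∫_2^32 ln(x) dx evaluates to 79.5173.
Boundary: ½(f(2) + f(32)) = ½(0.693147 + 3.46574) = 2.07944.
Integral + boundary = 81.5967.
k=1: B_{2}/(2)! × [f^{(1)}(32) − f^{(1)}(2)] = 1/12 × (0.0312500 − 0.500000) = -0.0390625.
Partial sum through k=1: 81.5576.
k=2: B_{4}/(4)! × [f^{(3)}(32) − f^{(3)}(2)] = −1/720 × (6.10352e-05 − 0.250000) = 0.000347137.

S_2 ≈ 81.5580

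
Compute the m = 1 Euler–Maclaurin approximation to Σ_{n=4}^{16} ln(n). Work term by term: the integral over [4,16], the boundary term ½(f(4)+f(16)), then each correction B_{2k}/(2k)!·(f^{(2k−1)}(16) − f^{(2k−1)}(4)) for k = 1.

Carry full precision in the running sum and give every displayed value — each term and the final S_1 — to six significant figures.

∫_4^16 ln(x) dx evaluates to 26.8162.
Endpoint term: (f(4) + f(16))/2 = (1.38629 + 2.77259)/2 = 2.07944.
Running total after boundary: 28.8957.
Order-1 term: 1/12 · (0.0625000 − 0.250000) = -0.0156250.

S_1 ≈ 28.8801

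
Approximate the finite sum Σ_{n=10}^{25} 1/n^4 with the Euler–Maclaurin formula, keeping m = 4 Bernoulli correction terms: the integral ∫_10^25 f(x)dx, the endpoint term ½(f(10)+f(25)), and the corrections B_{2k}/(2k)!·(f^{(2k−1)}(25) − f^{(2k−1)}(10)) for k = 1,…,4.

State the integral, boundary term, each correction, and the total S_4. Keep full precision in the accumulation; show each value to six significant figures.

S_4 ≈ 0.000366563

Integral: ∫_10^25 1/x^4 dx = 0.000312000.
Boundary: ½(f(10) + f(25)) = ½(0.000100000 + 2.56000e-06) = 5.12800e-05.
So far: 0.000363280.
k=1: B_{2}/(2)! × [f^{(1)}(25) − f^{(1)}(10)] = 1/12 × (-4.09600e-07 − (-4.00000e-05)) = 3.29920e-06.
After k=1: 0.000366579.
k=2: B_{4}/(4)! × [f^{(3)}(25) − f^{(3)}(10)] = −1/720 × (-1.96608e-08 − (-1.20000e-05)) = -1.66394e-08.
After k=2: 0.000366563.
k=3: B_{6}/(6)! × [f^{(5)}(25) − f^{(5)}(10)] = 1/30240 × (-1.76161e-09 − (-6.72000e-06)) = 2.22164e-10.
After k=3: 0.000366563.
k=4: B_{8}/(8)! × [f^{(7)}(25) − f^{(7)}(10)] = −1/1209600 × (-2.53672e-10 − (-6.04800e-06)) = -4.99979e-12.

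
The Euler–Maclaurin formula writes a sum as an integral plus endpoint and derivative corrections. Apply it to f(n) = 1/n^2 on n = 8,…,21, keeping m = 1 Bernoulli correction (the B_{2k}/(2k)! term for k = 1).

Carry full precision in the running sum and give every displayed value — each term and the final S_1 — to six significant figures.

The integral term ∫_8^21 1/x^2 dx = 0.0773810.
½[f(8) + f(21)] = ½[0.0156250 + 0.00226757] = 0.00894629.
Running total after boundary: 0.0863272.
Order-1 term: 1/12 · (-0.000215959 − (-0.00390625)) = 0.000307524.

S_1 ≈ 0.0866348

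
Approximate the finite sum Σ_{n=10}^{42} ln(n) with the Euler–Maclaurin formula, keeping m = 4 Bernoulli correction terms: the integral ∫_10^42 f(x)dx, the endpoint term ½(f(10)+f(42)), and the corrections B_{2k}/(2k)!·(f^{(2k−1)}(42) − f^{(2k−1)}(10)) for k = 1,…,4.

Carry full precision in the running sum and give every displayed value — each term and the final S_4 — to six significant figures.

S_4 ≈ 104.970

∫_10^42 ln(x) dx evaluates to 101.956.
½[f(10) + f(42)] = ½[2.30259 + 3.73767] = 3.02013.
Running total after boundary: 104.976.
Order-1 term: 1/12 · (0.0238095 − 0.100000) = -0.00634921.
After k=1: 104.970.
Order-2 term: −1/720 · (2.69949e-05 − 0.00200000) = 2.74028e-06.
After k=2: 104.970.
Order-3 term: 1/30240 · (1.83639e-07 − 0.000240000) = -7.93044e-09.
After k=3: 104.970.
Order-4 term: −1/1209600 · (3.12311e-09 − 7.20000e-05) = 5.95212e-11.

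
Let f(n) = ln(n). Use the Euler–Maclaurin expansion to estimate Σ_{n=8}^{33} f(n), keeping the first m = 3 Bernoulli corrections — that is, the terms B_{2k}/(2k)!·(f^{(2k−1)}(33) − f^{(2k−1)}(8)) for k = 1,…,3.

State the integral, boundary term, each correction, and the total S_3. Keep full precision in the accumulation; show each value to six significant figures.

The integral term ∫_8^33 ln(x) dx = 73.7492.
Endpoint term: (f(8) + f(33))/2 = (2.07944 + 3.49651)/2 = 2.78797.
So far: 76.5372.
Order-1 term: 1/12 · (0.0303030 − 0.125000) = -0.00789141.
Partial sum through k=1: 76.5293.
Order-2 term: −1/720 · (5.56529e-05 − 0.00390625) = 5.34805e-06.
Partial sum through k=2: 76.5293.
Order-3 term: 1/30240 · (6.13256e-07 − 0.000732422) = -2.42000e-08.

S_3 ≈ 76.5293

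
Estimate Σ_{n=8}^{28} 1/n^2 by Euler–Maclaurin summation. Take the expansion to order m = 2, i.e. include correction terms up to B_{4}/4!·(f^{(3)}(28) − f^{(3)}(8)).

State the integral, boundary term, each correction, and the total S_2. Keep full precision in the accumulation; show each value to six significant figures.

S_2 ≈ 0.0980529

Integral: ∫_8^28 1/x^2 dx = 0.0892857.
½[f(8) + f(28)] = ½[0.0156250 + 0.00127551] = 0.00845026.
Running total after boundary: 0.0977360.
Correction k=1: B_{2}/2! · (f^{(1)}(28) − f^{(1)}(8)) = 1/12 · (-9.11079e-05 − (-0.00390625)) = 0.000317929.
Running total after k=1: 0.0980539.
Correction k=2: B_{4}/4! · (f^{(3)}(28) − f^{(3)}(8)) = −1/720 · (-1.39451e-06 − (-0.000732422)) = -1.01532e-06.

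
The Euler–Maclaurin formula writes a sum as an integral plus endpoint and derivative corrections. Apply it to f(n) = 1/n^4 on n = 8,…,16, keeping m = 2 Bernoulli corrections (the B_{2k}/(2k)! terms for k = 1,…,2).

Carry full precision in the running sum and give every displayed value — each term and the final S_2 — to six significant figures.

S_2 ≈ 0.000709137

The integral term ∫_8^16 1/x^4 dx = 0.000569661.
Endpoint term: (f(8) + f(16))/2 = (0.000244141 + 1.52588e-05)/2 = 0.000129700.
So far: 0.000699361.
Correction k=1: B_{2}/2! · (f^{(1)}(16) − f^{(1)}(8)) = 1/12 · (-3.81470e-06 − (-0.000122070)) = 9.85463e-06.
Running total after k=1: 0.000709216.
Correction k=2: B_{4}/4! · (f^{(3)}(16) − f^{(3)}(8)) = −1/720 · (-4.47035e-07 − (-5.72205e-05)) = -7.88520e-08.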